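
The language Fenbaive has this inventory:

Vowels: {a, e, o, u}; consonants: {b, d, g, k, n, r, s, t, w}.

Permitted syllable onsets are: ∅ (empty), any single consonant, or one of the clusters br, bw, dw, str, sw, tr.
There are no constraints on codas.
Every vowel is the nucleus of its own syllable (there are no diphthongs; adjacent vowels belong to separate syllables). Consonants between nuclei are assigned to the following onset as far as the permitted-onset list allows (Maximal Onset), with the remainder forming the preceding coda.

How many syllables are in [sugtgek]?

Vowels present: u, e; each is a nucleus, giving 2 syllables.

2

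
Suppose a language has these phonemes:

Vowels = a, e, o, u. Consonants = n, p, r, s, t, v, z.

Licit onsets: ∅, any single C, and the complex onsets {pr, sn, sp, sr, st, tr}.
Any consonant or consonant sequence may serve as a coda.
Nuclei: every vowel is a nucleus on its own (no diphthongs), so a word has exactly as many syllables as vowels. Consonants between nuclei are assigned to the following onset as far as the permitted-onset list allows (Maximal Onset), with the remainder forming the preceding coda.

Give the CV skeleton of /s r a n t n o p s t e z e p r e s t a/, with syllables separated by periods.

The vowels are a, o, e, e, e, a — 6 nuclei, so 6 syllables.
σ1/σ2 boundary: cluster /ntn/ — the longest permitted-onset suffix is /n/; onset = /n/, preceding coda = /nt/.
σ2/σ3 boundary: /pst/; trying suffixes from longest down, /st/ is the first permitted one, so coda /p/ | onset /st/.
σ3/σ4 boundary: /z/ is a single consonant, so it becomes the next onset.
σ4/σ5 boundary: cluster /pr/ — /pr/ is itself a permitted onset, so the whole cluster goes right; preceding coda = ∅.
σ5/σ6 boundary: cluster /st/ — /st/ is itself a permitted onset, so the whole cluster goes right; preceding coda = ∅.
Syllabification: srant.nop.ste.ze.pre.sta.
Mapping each syllable to C/V: /srant/ → CCVCC, /nop/ → CVC, /ste/ → CCV, /ze/ → CV, /pre/ → CCV, /sta/ → CCV.

CCVCC.CVC.CCV.CV.CCV.CCV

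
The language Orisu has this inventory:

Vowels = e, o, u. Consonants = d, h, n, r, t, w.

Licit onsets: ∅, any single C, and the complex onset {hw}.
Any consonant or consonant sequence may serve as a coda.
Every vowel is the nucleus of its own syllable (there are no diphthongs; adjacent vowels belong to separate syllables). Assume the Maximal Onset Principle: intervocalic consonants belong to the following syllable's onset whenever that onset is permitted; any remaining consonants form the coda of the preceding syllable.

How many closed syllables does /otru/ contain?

Nuclei (vowels): o, u → 2 syllables.
V1 /o/ – V2 /u/: /tr/; trying suffixes from longest down, /r/ is the first permitted one, so coda /t/ | onset /r/.
Result: ot.ru.
Classifying each syllable: /ot/ (closed), /ru/ (open).
Closed syllables: 1.

1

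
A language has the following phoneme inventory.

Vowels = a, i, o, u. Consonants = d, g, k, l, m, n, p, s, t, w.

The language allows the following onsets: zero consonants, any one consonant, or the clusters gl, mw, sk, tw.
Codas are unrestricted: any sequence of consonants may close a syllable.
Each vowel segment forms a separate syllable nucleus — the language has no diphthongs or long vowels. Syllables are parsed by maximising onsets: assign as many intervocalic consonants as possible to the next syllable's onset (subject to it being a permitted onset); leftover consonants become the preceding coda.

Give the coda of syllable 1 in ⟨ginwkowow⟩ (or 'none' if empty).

Vowels present: i, o, o; each is a nucleus, giving 3 syllables.
Between /i/ (V1) and /o/ (V2): /nwk/; trying suffixes from longest down, /k/ is the first permitted one, so coda /nw/ | onset /k/.
Between /o/ (V2) and /o/ (V3): /w/ → onset of the next syllable (single consonants are always licit onsets).
Syllabification: ginw.ko.wow.
Syllable 1 is /ginw/: onset /g/, nucleus /i/, coda /nw/.

nw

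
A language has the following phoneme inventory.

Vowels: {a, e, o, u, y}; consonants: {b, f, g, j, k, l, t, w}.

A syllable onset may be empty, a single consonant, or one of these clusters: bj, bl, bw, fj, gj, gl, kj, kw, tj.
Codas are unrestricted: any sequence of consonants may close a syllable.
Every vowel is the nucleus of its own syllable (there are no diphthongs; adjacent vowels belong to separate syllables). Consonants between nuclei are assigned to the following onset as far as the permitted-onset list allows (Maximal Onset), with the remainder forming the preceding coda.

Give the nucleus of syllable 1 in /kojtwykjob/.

The vowels are o, y, o — 3 nuclei, so 3 syllables.
The first nucleus (vowel 1 from the left) is /o/.

o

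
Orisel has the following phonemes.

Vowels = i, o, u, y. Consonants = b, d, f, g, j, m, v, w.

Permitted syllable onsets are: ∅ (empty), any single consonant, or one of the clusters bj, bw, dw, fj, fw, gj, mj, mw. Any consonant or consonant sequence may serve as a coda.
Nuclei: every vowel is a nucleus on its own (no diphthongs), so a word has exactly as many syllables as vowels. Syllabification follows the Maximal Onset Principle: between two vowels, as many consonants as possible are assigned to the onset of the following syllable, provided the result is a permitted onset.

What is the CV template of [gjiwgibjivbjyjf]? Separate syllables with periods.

CCVC.CV.CCVC.CCVCC

The vowels are i, i, i, y — 4 nuclei, so 4 syllables.
V1 /i/ – V2 /i/: /wg/ — longest licit onset from the right is /g/, leaving /w/ as coda.
V2 /i/ – V3 /i/: /bj/ is a licit onset in full, so it all attaches to the next syllable.
V3 /i/ – V4 /y/: /vbj/; trying suffixes from longest down, /bj/ is the first permitted one, so coda /v/ | onset /bj/.
Result: gjiw.gi.bjiv.bjyjf.
Mapping each syllable to C/V: /gjiw/ → CCVC, /gi/ → CV, /bjiv/ → CCVC, /bjyjf/ → CCVCC.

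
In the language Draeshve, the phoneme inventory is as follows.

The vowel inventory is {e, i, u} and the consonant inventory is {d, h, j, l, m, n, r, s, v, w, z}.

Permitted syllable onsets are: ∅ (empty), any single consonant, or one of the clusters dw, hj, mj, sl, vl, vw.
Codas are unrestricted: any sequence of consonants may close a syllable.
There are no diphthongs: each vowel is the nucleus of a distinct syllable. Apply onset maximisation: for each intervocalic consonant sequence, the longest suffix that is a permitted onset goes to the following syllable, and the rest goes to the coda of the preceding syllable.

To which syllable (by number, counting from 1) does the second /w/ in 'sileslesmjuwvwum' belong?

5

Nuclei (vowels): i, e, e, u, u → 5 syllables.
V1 /i/ – V2 /e/: just /l/ — single C goes to the following onset.
V2 /e/ – V3 /e/: cluster /sl/ — /sl/ is itself a permitted onset, so the whole cluster goes right; preceding coda = ∅.
V3 /e/ – V4 /u/: /smj/ — longest licit onset from the right is /mj/, leaving /s/ as coda.
V4 /u/ – V5 /u/: /wvw/; trying suffixes from longest down, /vw/ is the first permitted one, so coda /w/ | onset /vw/.
Putting it together: si.le.sles.mjuw.vwum.
The second /w/ is in the onset of syllable 5 (/vwum/).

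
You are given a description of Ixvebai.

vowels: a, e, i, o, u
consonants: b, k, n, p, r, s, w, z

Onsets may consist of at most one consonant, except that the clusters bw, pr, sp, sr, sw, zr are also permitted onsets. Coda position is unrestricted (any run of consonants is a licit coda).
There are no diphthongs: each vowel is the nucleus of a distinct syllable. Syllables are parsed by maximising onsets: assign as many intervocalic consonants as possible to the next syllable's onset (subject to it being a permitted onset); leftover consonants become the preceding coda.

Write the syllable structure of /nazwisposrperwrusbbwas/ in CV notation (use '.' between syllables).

Vowels present: a, i, o, e, u, a; each is a nucleus, giving 6 syllables.
/a…i/ gap (V1→V2): cluster /zw/ — the longest permitted-onset suffix is /w/; onset = /w/, preceding coda = /z/.
/i…o/ gap (V2→V3): /sp/ is a licit onset in full, so it all attaches to the next syllable.
/o…e/ gap (V3→V4): /srp/; trying suffixes from longest down, /p/ is the first permitted one, so coda /sr/ | onset /p/.
/e…u/ gap (V4→V5): /rwr/; trying suffixes from longest down, /r/ is the first permitted one, so coda /rw/ | onset /r/.
/u…a/ gap (V5→V6): /sbbw/; trying suffixes from longest down, /bw/ is the first permitted one, so coda /sb/ | onset /bw/.
So the parse is naz.wi.sposr.perw.rusb.bwas.
Mapping each syllable to C/V: /naz/ → CVC, /wi/ → CV, /sposr/ → CCVCC, /perw/ → CVCC, /rusb/ → CVCC, /bwas/ → CCVC.

CVC.CV.CCVCC.CVCC.CVCC.CCVC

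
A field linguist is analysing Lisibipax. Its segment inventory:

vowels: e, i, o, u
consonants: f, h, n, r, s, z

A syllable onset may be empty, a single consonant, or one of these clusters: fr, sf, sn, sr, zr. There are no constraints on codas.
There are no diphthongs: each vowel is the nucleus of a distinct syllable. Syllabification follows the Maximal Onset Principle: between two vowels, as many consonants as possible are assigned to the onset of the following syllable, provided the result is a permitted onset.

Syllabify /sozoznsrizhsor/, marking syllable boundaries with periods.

Nuclei (vowels): o, o, i, o → 4 syllables.
Between /o/ (V1) and /o/ (V2): /z/ → onset of the next syllable (single consonants are always licit onsets).
Between /o/ (V2) and /i/ (V3): /znsr/; trying suffixes from longest down, /sr/ is the first permitted one, so coda /zn/ | onset /sr/.
Between /i/ (V3) and /o/ (V4): /zhs/; trying suffixes from longest down, /s/ is the first permitted one, so coda /zh/ | onset /s/.

so.zozn.srizh.sor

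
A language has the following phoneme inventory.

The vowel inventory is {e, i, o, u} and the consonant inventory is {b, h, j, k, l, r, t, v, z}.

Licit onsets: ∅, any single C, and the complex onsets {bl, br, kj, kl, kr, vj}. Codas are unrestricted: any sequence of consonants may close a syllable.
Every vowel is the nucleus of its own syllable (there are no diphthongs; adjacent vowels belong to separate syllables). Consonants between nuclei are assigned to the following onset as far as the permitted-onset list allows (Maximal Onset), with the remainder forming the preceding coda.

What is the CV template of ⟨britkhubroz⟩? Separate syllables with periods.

CCVCC.CV.CCVC

Vowels present: i, u, o; each is a nucleus, giving 3 syllables.
σ1/σ2 boundary: /tkh/ splits as /tk/ + /h/ (/h/ is the longest suffix that is a licit onset).
σ2/σ3 boundary: /br/ is a licit onset in full, so it all attaches to the next syllable.
Result: britk.hu.broz.
Mapping each syllable to C/V: /britk/ → CCVCC, /hu/ → CV, /broz/ → CCVC.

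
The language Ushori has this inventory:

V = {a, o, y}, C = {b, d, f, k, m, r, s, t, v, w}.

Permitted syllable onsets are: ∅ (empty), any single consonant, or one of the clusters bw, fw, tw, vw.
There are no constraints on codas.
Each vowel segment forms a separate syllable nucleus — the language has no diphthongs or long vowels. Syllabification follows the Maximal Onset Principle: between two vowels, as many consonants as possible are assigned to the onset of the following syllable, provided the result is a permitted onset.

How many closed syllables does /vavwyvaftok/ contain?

Nuclei (vowels): a, y, a, o → 4 syllables.
Between /a/ (V1) and /y/ (V2): cluster /vw/ — /vw/ is itself a permitted onset, so the whole cluster goes right; preceding coda = ∅.
Between /y/ (V2) and /a/ (V3): /v/ → onset of the next syllable (single consonants are always licit onsets).
Between /a/ (V3) and /o/ (V4): /ft/; trying suffixes from longest down, /t/ is the first permitted one, so coda /f/ | onset /t/.
Putting it together: va.vwy.vaf.tok.
Classifying each syllable: /va/ (open), /vwy/ (open), /vaf/ (closed), /tok/ (closed).
Closed syllables: 2.

2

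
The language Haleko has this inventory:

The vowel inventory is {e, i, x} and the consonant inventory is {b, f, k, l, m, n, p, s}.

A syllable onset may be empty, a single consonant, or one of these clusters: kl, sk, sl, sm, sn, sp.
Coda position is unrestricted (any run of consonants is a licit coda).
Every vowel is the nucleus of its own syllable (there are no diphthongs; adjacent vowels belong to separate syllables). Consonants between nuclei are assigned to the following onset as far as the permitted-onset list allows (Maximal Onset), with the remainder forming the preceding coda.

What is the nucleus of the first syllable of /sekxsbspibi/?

e

Vowels present: e, x, i, i; each is a nucleus, giving 4 syllables.
The first nucleus (vowel 1 from the left) is /e/.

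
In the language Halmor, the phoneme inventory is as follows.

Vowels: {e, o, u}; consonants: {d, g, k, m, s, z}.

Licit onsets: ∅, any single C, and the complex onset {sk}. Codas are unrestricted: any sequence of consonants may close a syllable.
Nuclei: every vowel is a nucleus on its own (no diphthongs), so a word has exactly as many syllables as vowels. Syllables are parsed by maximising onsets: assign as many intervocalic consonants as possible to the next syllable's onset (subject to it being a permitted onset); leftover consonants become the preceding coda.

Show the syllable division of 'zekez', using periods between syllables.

Vowels present: e, e; each is a nucleus, giving 2 syllables.
/e…e/ gap (V1→V2): just /k/ — single C goes to the following onset.

ze.kez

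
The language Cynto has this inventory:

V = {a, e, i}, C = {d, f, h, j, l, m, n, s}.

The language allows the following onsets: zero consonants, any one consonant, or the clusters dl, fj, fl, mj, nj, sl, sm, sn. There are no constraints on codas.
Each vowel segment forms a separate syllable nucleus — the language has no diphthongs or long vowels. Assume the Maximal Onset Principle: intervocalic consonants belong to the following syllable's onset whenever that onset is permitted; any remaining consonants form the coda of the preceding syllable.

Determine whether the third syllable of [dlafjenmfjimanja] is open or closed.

open

Nuclei (vowels): a, e, i, a, a → 5 syllables.
/a…e/ gap (V1→V2): cluster /fj/ — /fj/ is itself a permitted onset, so the whole cluster goes right; preceding coda = ∅.
/e…i/ gap (V2→V3): /nmfj/; trying suffixes from longest down, /fj/ is the first permitted one, so coda /nm/ | onset /fj/.
/i…a/ gap (V3→V4): just /m/ — single C goes to the following onset.
/a…a/ gap (V4→V5): cluster /nj/ — /nj/ is itself a permitted onset, so the whole cluster goes right; preceding coda = ∅.
Result: dla.fjenm.fji.ma.nja.
Syllable 3 is /fji/; it ends in its nucleus with no coda, so it is open.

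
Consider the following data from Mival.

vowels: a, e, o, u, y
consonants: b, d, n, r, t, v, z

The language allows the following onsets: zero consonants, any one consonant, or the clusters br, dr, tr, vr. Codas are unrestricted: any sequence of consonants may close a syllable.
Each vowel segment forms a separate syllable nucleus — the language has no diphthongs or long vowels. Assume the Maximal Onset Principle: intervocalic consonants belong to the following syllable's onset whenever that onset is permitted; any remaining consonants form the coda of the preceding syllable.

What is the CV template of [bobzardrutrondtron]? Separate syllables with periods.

The vowels are o, a, u, o, o — 5 nuclei, so 5 syllables.
/o…a/ gap (V1→V2): /bz/ — longest licit onset from the right is /z/, leaving /b/ as coda.
/a…u/ gap (V2→V3): /rdr/ splits as /r/ + /dr/ (/dr/ is the longest suffix that is a licit onset).
/u…o/ gap (V3→V4): /tr/ is a licit onset in full, so it all attaches to the next syllable.
/o…o/ gap (V4→V5): /ndtr/ splits as /nd/ + /tr/ (/tr/ is the longest suffix that is a licit onset).
So the parse is bob.zar.dru.trond.tron.
Mapping each syllable to C/V: /bob/ → CVC, /zar/ → CVC, /dru/ → CCV, /trond/ → CCVCC, /tron/ → CCVC.

CVC.CVC.CCV.CCVCC.CCVC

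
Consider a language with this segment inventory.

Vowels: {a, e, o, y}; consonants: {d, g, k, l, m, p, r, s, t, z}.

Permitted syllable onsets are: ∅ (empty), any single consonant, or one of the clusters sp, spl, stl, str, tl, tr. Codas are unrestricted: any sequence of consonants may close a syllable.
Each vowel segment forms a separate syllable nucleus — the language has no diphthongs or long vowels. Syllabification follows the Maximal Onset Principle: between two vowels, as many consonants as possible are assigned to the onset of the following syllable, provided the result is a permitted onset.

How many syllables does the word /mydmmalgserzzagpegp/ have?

5

Nuclei (vowels): y, a, e, a, e → 5 syllables.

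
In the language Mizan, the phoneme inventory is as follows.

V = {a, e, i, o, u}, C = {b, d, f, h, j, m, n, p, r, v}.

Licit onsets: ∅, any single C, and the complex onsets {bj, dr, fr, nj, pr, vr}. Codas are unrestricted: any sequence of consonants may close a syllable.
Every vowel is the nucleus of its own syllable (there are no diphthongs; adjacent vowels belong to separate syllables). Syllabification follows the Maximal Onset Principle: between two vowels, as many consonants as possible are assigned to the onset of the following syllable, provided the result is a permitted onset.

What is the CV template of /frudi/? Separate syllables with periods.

CCV.CV

Vowels present: u, i; each is a nucleus, giving 2 syllables.
Between /u/ (V1) and /i/ (V2): just /d/ — single C goes to the following onset.
Result: fru.di.
Mapping each syllable to C/V: /fru/ → CCV, /di/ → CV.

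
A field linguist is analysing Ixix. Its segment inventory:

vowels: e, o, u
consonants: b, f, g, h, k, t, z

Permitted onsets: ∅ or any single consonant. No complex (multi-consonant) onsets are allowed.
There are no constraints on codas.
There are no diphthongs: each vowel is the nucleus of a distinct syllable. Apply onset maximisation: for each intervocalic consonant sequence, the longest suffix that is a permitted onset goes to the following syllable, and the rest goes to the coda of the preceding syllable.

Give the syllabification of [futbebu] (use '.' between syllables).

Vowels present: u, e, u; each is a nucleus, giving 3 syllables.
V1 /u/ – V2 /e/: /tb/; trying suffixes from longest down, /b/ is the first permitted one, so coda /t/ | onset /b/.
V2 /e/ – V3 /u/: /b/ is a single consonant, so it becomes the next onset.

fut.be.bu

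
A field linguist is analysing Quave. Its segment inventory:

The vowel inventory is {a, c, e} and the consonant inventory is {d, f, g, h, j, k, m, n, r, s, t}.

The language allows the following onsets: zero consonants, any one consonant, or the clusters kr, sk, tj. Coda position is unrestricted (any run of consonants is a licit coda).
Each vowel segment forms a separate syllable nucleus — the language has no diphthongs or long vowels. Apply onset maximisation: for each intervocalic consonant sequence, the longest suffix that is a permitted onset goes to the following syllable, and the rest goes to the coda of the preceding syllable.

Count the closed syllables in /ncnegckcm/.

1

Vowels present: c, e, c, c; each is a nucleus, giving 4 syllables.
V1 /c/ – V2 /e/: /n/ is a single consonant, so it becomes the next onset.
V2 /e/ – V3 /c/: /g/ is a single consonant, so it becomes the next onset.
V3 /c/ – V4 /c/: just /k/ — single C goes to the following onset.
So the parse is nc.ne.gc.kcm.
Classifying each syllable: /nc/ (open), /ne/ (open), /gc/ (open), /kcm/ (closed).
Closed syllables: 1.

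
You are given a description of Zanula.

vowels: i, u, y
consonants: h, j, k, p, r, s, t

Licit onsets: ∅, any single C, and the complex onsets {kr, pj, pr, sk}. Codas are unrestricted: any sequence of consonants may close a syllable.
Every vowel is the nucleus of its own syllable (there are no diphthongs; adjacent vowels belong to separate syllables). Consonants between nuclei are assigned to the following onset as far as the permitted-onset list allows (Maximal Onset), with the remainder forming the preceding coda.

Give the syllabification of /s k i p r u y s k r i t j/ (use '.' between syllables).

ski.pru.ys.kritj

Vowels present: i, u, y, i; each is a nucleus, giving 4 syllables.
/i…u/ gap (V1→V2): /pr/ — entire cluster is a permitted onset → onset /pr/, coda ∅.
/u…y/ gap (V2→V3): hiatus — the boundary sits between the two vowels.
/y…i/ gap (V3→V4): cluster /skr/ — the longest permitted-onset suffix is /kr/; onset = /kr/, preceding coda = /s/.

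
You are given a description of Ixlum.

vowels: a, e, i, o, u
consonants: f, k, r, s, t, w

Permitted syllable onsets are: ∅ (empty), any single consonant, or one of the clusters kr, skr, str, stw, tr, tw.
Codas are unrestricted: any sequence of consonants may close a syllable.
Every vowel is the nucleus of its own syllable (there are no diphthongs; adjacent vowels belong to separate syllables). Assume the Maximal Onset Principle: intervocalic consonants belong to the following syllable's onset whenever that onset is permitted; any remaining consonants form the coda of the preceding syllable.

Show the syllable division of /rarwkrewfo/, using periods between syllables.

Nuclei (vowels): a, e, o → 3 syllables.
/a…e/ gap (V1→V2): /rwkr/; trying suffixes from longest down, /kr/ is the first permitted one, so coda /rw/ | onset /kr/.
/e…o/ gap (V2→V3): /wf/ — longest licit onset from the right is /f/, leaving /w/ as coda.

rarw.krew.fo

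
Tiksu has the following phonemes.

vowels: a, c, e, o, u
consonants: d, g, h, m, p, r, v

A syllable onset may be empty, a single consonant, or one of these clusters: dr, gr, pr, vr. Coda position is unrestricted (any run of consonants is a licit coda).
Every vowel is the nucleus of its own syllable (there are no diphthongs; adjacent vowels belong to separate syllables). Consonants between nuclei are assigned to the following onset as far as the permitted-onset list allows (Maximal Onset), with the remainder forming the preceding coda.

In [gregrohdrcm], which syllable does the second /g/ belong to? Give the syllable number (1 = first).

2

Vowels present: e, o, c; each is a nucleus, giving 3 syllables.
/e…o/ gap (V1→V2): /gr/ is a licit onset in full, so it all attaches to the next syllable.
/o…c/ gap (V2→V3): /hdr/ — longest licit onset from the right is /dr/, leaving /h/ as coda.
Syllabification: gre.groh.drcm.
The second /g/ is in the onset of syllable 2 (/groh/).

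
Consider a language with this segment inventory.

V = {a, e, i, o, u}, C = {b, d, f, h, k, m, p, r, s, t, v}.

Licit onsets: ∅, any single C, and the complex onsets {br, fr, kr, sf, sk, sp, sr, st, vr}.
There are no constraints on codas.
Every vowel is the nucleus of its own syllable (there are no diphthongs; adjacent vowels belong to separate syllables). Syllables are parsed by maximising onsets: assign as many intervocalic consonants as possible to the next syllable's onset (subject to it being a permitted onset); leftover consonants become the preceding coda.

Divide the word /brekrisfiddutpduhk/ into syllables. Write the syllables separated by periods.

Vowels present: e, i, i, u, u; each is a nucleus, giving 5 syllables.
/e…i/ gap (V1→V2): /kr/ is a licit onset in full, so it all attaches to the next syllable.
/i…i/ gap (V2→V3): /sf/ — entire cluster is a permitted onset → onset /sf/, coda ∅.
/i…u/ gap (V3→V4): /dd/; trying suffixes from longest down, /d/ is the first permitted one, so coda /d/ | onset /d/.
/u…u/ gap (V4→V5): /tpd/ splits as /tp/ + /d/ (/d/ is the longest suffix that is a licit onset).

bre.kri.sfid.dutp.duhk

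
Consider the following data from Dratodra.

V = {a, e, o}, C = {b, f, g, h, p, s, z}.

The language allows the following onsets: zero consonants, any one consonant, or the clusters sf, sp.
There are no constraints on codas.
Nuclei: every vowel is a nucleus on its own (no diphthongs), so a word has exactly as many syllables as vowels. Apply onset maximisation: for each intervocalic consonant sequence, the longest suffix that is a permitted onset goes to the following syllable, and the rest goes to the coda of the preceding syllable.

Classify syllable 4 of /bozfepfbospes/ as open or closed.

closed

Nuclei (vowels): o, e, o, e → 4 syllables.
/o…e/ gap (V1→V2): /zf/; trying suffixes from longest down, /f/ is the first permitted one, so coda /z/ | onset /f/.
/e…o/ gap (V2→V3): /pfb/; trying suffixes from longest down, /b/ is the first permitted one, so coda /pf/ | onset /b/.
/o…e/ gap (V3→V4): /sp/ is a licit onset in full, so it all attaches to the next syllable.
Putting it together: boz.fepf.bo.spes.
Syllable 4 is /spes/ with coda /s/, so it is closed.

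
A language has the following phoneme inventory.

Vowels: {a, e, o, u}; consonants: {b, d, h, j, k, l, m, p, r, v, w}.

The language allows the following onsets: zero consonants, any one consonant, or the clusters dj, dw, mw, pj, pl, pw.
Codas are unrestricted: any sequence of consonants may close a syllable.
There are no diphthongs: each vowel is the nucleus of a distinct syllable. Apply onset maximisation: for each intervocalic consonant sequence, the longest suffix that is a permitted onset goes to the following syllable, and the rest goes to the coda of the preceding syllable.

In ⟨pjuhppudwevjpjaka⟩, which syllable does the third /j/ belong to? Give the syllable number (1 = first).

Nuclei (vowels): u, u, e, a, a → 5 syllables.
/u…u/ gap (V1→V2): /hpp/ splits as /hp/ + /p/ (/p/ is the longest suffix that is a licit onset).
/u…e/ gap (V2→V3): /dw/ is a licit onset in full, so it all attaches to the next syllable.
/e…a/ gap (V3→V4): /vjpj/ splits as /vj/ + /pj/ (/pj/ is the longest suffix that is a licit onset).
/a…a/ gap (V4→V5): /k/ → onset of the next syllable (single consonants are always licit onsets).
Putting it together: pjuhp.pu.dwevj.pja.ka.
The third /j/ is in the onset of syllable 4 (/pja/).

4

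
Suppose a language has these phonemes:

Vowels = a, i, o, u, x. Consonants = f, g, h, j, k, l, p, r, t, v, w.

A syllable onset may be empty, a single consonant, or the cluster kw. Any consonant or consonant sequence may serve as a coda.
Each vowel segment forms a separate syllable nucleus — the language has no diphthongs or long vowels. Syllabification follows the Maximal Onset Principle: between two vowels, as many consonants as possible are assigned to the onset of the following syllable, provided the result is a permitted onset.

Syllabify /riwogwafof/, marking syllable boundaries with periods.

The vowels are i, o, a, o — 4 nuclei, so 4 syllables.
σ1/σ2 boundary: just /w/ — single C goes to the following onset.
σ2/σ3 boundary: cluster /gw/ — the longest permitted-onset suffix is /w/; onset = /w/, preceding coda = /g/.
σ3/σ4 boundary: /f/ → onset of the next syllable (single consonants are always licit onsets).

ri.wog.wa.fof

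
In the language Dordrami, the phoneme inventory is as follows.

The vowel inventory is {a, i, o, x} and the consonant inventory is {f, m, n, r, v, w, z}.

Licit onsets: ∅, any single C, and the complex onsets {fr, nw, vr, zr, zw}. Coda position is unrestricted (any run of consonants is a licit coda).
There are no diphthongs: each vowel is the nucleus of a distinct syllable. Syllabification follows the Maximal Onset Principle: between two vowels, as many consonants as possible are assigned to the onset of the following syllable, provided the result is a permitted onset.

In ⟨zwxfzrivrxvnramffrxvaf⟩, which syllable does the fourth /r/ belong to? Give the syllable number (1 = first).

Vowels present: x, i, x, a, x, a; each is a nucleus, giving 6 syllables.
V1 /x/ – V2 /i/: /fzr/ splits as /f/ + /zr/ (/zr/ is the longest suffix that is a licit onset).
V2 /i/ – V3 /x/: /vr/ is a licit onset in full, so it all attaches to the next syllable.
V3 /x/ – V4 /a/: /vnr/ — longest licit onset from the right is /r/, leaving /vn/ as coda.
V4 /a/ – V5 /x/: /mffr/; trying suffixes from longest down, /fr/ is the first permitted one, so coda /mf/ | onset /fr/.
V5 /x/ – V6 /a/: /v/ is a single consonant, so it becomes the next onset.
Putting it together: zwxf.zri.vrxvn.ramf.frx.vaf.
The fourth /r/ is in the onset of syllable 5 (/frx/).

5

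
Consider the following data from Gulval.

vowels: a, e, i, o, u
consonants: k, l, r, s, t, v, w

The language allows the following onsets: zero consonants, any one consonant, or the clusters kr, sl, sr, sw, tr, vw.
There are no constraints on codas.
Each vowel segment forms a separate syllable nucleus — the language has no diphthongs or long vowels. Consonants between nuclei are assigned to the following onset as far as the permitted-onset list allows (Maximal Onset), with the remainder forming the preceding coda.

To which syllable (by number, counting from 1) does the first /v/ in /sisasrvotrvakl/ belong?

3

Nuclei (vowels): i, a, o, a → 4 syllables.
σ1/σ2 boundary: /s/ → onset of the next syllable (single consonants are always licit onsets).
σ2/σ3 boundary: /srv/ splits as /sr/ + /v/ (/v/ is the longest suffix that is a licit onset).
σ3/σ4 boundary: /trv/ — longest licit onset from the right is /v/, leaving /tr/ as coda.
Syllabification: si.sasr.votr.vakl.
The first /v/ is in the onset of syllable 3 (/votr/).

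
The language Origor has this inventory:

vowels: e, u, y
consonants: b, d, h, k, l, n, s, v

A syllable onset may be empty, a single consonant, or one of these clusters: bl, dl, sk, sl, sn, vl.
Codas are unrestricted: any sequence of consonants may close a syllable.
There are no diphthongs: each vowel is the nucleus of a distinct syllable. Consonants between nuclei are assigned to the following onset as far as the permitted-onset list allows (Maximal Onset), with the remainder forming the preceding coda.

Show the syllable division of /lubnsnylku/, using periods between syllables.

Nuclei (vowels): u, y, u → 3 syllables.
/u…y/ gap (V1→V2): cluster /bnsn/ — the longest permitted-onset suffix is /sn/; onset = /sn/, preceding coda = /bn/.
/y…u/ gap (V2→V3): /lk/ splits as /l/ + /k/ (/k/ is the longest suffix that is a licit onset).

lubn.snyl.ku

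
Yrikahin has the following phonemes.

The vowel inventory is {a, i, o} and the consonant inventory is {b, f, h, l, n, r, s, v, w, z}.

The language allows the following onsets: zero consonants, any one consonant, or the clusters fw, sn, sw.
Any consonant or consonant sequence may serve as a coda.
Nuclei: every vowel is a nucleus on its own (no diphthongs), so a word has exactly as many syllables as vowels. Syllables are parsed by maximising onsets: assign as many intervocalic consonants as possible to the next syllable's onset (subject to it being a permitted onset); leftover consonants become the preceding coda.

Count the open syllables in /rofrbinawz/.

The vowels are o, i, a — 3 nuclei, so 3 syllables.
Between /o/ (V1) and /i/ (V2): /frb/ splits as /fr/ + /b/ (/b/ is the longest suffix that is a licit onset).
Between /i/ (V2) and /a/ (V3): /n/ is a single consonant, so it becomes the next onset.
Putting it together: rofr.bi.nawz.
Classifying each syllable: /rofr/ (closed), /bi/ (open), /nawz/ (closed).
Open syllables: 1.

1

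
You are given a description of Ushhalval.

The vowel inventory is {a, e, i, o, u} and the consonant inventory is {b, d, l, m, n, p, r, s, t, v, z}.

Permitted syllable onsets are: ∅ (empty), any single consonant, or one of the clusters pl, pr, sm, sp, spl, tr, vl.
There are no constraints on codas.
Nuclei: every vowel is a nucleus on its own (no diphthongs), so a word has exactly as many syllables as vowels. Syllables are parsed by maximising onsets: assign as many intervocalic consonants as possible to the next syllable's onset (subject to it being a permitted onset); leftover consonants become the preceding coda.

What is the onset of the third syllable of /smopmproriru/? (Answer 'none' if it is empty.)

Nuclei (vowels): o, o, i, u → 4 syllables.
Between /o/ (V1) and /o/ (V2): /pmpr/ — longest licit onset from the right is /pr/, leaving /pm/ as coda.
Between /o/ (V2) and /i/ (V3): just /r/ — single C goes to the following onset.
Between /i/ (V3) and /u/ (V4): just /r/ — single C goes to the following onset.
So the parse is smopm.pro.ri.ru.
Syllable 3 is /ri/: onset /r/, nucleus /i/, coda ∅.

r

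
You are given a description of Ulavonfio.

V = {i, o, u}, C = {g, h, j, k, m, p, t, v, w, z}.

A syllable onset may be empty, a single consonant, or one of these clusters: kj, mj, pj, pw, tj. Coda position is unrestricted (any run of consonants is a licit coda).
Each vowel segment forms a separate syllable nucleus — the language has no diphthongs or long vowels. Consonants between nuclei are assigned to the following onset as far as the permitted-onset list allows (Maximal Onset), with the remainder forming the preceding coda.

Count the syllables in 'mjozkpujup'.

3

The vowels are o, u, u — 3 nuclei, so 3 syllables.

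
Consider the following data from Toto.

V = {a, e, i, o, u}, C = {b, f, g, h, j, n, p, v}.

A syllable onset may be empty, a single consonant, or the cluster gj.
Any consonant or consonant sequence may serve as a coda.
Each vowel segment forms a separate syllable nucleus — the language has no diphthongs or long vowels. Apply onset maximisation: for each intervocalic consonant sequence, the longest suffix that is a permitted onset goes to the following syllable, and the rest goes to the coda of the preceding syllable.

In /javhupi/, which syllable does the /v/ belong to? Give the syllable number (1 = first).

1

The vowels are a, u, i — 3 nuclei, so 3 syllables.
Between /a/ (V1) and /u/ (V2): /vh/; trying suffixes from longest down, /h/ is the first permitted one, so coda /v/ | onset /h/.
Between /u/ (V2) and /i/ (V3): /p/ → onset of the next syllable (single consonants are always licit onsets).
So the parse is jav.hu.pi.
The /v/ is in the coda of syllable 1 (/jav/).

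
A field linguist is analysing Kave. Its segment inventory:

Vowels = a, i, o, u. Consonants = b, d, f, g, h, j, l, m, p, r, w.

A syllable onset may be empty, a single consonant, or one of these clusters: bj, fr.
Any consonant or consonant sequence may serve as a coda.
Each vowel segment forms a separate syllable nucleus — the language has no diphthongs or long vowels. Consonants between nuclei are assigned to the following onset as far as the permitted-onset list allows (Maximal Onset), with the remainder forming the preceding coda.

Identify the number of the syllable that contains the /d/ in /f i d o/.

2

Nuclei (vowels): i, o → 2 syllables.
σ1/σ2 boundary: /d/ → onset of the next syllable (single consonants are always licit onsets).
Putting it together: fi.do.
The /d/ is in the onset of syllable 2 (/do/).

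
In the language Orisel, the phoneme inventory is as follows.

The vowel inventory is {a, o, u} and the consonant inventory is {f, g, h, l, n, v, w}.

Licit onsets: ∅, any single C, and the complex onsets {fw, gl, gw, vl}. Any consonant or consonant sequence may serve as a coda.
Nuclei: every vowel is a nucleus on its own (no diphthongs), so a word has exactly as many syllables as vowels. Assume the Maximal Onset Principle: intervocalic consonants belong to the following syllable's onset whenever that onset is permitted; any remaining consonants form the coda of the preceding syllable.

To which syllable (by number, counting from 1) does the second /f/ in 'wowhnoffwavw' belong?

The vowels are o, o, a — 3 nuclei, so 3 syllables.
/o…o/ gap (V1→V2): /whn/ splits as /wh/ + /n/ (/n/ is the longest suffix that is a licit onset).
/o…a/ gap (V2→V3): /ffw/ splits as /f/ + /fw/ (/fw/ is the longest suffix that is a licit onset).
So the parse is wowh.nof.fwavw.
The second /f/ is in the onset of syllable 3 (/fwavw/).

3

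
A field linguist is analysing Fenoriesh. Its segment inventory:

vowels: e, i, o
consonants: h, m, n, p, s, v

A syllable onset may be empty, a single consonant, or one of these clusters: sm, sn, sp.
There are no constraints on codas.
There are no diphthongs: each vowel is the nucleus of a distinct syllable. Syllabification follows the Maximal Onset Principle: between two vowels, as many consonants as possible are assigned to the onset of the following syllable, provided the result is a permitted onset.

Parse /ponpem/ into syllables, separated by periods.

Nuclei (vowels): o, e → 2 syllables.
σ1/σ2 boundary: /np/ — longest licit onset from the right is /p/, leaving /n/ as coda.

pon.pem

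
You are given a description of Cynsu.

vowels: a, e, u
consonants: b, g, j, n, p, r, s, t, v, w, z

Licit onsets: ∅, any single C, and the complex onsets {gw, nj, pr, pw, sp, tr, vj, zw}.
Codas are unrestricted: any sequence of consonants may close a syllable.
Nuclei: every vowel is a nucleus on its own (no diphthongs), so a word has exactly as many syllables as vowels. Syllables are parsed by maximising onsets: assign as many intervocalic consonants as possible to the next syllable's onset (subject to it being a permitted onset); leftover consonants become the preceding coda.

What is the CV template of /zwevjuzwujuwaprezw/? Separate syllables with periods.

Nuclei (vowels): e, u, u, u, a, e → 6 syllables.
V1 /e/ – V2 /u/: /vj/ is a licit onset in full, so it all attaches to the next syllable.
V2 /u/ – V3 /u/: /zw/ — entire cluster is a permitted onset → onset /zw/, coda ∅.
V3 /u/ – V4 /u/: /j/ is a single consonant, so it becomes the next onset.
V4 /u/ – V5 /a/: /w/ is a single consonant, so it becomes the next onset.
V5 /a/ – V6 /e/: /pr/ is a licit onset in full, so it all attaches to the next syllable.
Result: zwe.vju.zwu.ju.wa.prezw.
Mapping each syllable to C/V: /zwe/ → CCV, /vju/ → CCV, /zwu/ → CCV, /ju/ → CV, /wa/ → CV, /prezw/ → CCVCC.

CCV.CCV.CCV.CV.CV.CCVCC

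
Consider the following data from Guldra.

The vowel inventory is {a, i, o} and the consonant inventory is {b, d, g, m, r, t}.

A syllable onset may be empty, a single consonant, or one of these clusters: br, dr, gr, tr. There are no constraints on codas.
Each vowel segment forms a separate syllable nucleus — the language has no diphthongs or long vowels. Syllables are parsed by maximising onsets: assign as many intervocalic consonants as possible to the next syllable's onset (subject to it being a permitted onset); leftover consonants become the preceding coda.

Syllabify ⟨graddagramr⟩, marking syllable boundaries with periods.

Nuclei (vowels): a, a, a → 3 syllables.
Between /a/ (V1) and /a/ (V2): /dd/; trying suffixes from longest down, /d/ is the first permitted one, so coda /d/ | onset /d/.
Between /a/ (V2) and /a/ (V3): /gr/ is a licit onset in full, so it all attaches to the next syllable.

grad.da.gramr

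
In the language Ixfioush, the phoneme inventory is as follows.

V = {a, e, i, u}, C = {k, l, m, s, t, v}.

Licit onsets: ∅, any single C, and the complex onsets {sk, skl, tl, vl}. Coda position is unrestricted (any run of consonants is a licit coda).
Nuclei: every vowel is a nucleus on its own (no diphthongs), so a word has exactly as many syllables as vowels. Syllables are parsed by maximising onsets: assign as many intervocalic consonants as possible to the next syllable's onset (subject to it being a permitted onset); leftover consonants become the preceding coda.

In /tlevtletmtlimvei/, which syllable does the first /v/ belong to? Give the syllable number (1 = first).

1

The vowels are e, e, i, e, i — 5 nuclei, so 5 syllables.
V1 /e/ – V2 /e/: /vtl/ — longest licit onset from the right is /tl/, leaving /v/ as coda.
V2 /e/ – V3 /i/: /tmtl/; trying suffixes from longest down, /tl/ is the first permitted one, so coda /tm/ | onset /tl/.
V3 /i/ – V4 /e/: /mv/; trying suffixes from longest down, /v/ is the first permitted one, so coda /m/ | onset /v/.
V4 /e/ – V5 /i/: no consonants, so the boundary falls immediately after /e/.
Result: tlev.tletm.tlim.ve.i.
The first /v/ is in the coda of syllable 1 (/tlev/).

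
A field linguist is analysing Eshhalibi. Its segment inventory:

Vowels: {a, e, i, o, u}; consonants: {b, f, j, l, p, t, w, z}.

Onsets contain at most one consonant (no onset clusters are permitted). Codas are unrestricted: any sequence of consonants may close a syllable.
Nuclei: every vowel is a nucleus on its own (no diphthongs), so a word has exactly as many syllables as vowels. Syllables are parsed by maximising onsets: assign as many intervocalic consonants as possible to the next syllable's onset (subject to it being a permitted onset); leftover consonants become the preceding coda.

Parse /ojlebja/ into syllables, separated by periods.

oj.leb.ja

Nuclei (vowels): o, e, a → 3 syllables.
/o…e/ gap (V1→V2): /jl/ — longest licit onset from the right is /l/, leaving /j/ as coda.
/e…a/ gap (V2→V3): /bj/ splits as /b/ + /j/ (/j/ is the longest suffix that is a licit onset).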